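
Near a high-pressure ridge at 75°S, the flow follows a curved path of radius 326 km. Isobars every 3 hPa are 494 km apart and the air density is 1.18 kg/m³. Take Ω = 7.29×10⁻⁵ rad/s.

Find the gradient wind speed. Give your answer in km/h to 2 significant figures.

14 km/h

Coriolis parameter at 75°S:
f = 2Ω sin φ = 2 × 7.29×10⁻⁵ × sin 75° = 1.41×10⁻⁴ s⁻¹
Pressure gradient: |∂P/∂n| = 300 Pa / 494000 m = 6.07×10⁻⁴ Pa/m
Geostrophic speed: V_g = |∂P/∂n|/(fρ) = 6.07×10⁻⁴/(1.41×10⁻⁴ × 1.18) = 3.65 m/s
Around a high, pressure-gradient force acts outward with centrifugal, so Coriolis balances both:
fV = (1/ρ)|∂P/∂n| + V²/R  →  V² − fR·V + fR·V_g = 0
With fR = 1.41×10⁻⁴ × 326×10³ m = 45.9 m/s:
V = [fR − √((fR)² − 4 fR V_g)]/2 = [45.9 − √(45.9² − 4×45.9×3.65)]/2 = 4 m/s
Supergeostrophic (V > V_g = 3.65 m/s), as expected around a high.
Converting: 4 m/s × 3.6 = 14 km/h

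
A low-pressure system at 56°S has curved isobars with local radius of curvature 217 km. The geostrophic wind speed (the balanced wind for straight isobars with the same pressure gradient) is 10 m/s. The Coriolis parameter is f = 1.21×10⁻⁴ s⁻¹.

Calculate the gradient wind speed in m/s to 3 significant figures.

Around a low, centrifugal force acts outward with Coriolis, so pressure-gradient force balances both:
(1/ρ)|∂P/∂n| = fV + V²/R  →  V² + fR·V − fR·V_g = 0
With fR = 1.21×10⁻⁴ × 217×10³ m = 26.3 m/s:
V = [−fR + √((fR)² + 4 fR V_g)]/2 = [−26.3 + √(26.3² + 4×26.3×10)]/2 = 7.73 m/s
Subgeostrophic (V < V_g = 10 m/s), as expected around a low.

7.73 m/s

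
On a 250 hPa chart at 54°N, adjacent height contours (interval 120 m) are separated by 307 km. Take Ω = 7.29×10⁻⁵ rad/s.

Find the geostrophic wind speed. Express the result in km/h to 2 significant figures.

120 km/h

Coriolis parameter at 54°N:
f = 2Ω sin φ = 2 × 7.29×10⁻⁵ × sin 54° = 1.18×10⁻⁴ s⁻¹
Height gradient: |∂Z/∂n| = 120 m / 307000 m = 3.91×10⁻⁴
On a pressure surface, geostrophic balance gives V_g = (g/f)|∂Z/∂n|:
V_g = 9.81 × 3.91×10⁻⁴ / 1.18×10⁻⁴ = 32.5 m/s
Converting: 32.5 m/s × 3.6 = 120 km/h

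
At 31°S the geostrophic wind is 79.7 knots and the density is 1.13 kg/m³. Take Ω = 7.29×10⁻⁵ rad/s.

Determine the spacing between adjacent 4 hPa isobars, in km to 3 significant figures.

115 km

Coriolis parameter at 31°S:
f = 2Ω sin φ = 2 × 7.29×10⁻⁵ × sin 31° = 7.51×10⁻⁵ s⁻¹
Wind speed in SI: 79.7 knots = 41.0 m/s
Geostrophic balance rearranged: |∂P/∂n| = f ρ V_g
|∂P/∂n| = 7.51×10⁻⁵ × 1.13 × 41.0 = 3.48×10⁻³ Pa/m
Isobar spacing: Δn = ΔP/|∂P/∂n| = 400 Pa / 3.48×10⁻³ Pa/m = 114971 m ≈ 115 km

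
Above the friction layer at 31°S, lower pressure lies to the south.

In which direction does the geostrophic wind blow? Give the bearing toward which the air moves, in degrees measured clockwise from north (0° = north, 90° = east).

The pressure-gradient force points toward the south (bearing 180°).
Geostrophic balance: in the Southern Hemisphere the Coriolis force deflects motion to the left, so the geostrophic wind blows 90° to the left of the pressure-gradient force (low pressure on the right).
Rotating 180° by 90° counterclockwise gives 090° — the wind blows toward the east.

090°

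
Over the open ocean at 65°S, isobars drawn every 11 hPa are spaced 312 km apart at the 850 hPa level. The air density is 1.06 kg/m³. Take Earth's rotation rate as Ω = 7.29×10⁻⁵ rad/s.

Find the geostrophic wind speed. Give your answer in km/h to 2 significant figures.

Coriolis parameter at 65°S:
f = 2Ω sin φ = 2 × 7.29×10⁻⁵ × sin 65° = 1.32×10⁻⁴ s⁻¹
Pressure gradient: |∂P/∂n| = 1100 Pa / 312000 m = 3.53×10⁻³ Pa/m
Geostrophic balance (pressure-gradient force = Coriolis force):
V_g = (1/(fρ)) |∂P/∂n| = 3.53×10⁻³ / (1.32×10⁻⁴ × 1.06) = 25.2 m/s
Converting: 25.2 m/s × 3.6 = 91 km/h

91 km/h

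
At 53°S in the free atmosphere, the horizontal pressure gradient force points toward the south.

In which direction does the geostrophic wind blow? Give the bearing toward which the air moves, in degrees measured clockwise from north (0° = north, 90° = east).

090°

The pressure-gradient force points toward the south (bearing 180°).
Geostrophic balance: in the Southern Hemisphere the Coriolis force deflects motion to the left, so the geostrophic wind blows 90° to the left of the pressure-gradient force (low pressure on the right).
Rotating 180° by 90° counterclockwise gives 090° — the wind blows toward the east.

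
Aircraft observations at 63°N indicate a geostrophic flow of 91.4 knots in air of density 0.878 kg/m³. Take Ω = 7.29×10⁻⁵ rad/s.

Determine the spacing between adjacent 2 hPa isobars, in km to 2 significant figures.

Coriolis parameter at 63°N:
f = 2Ω sin φ = 2 × 7.29×10⁻⁵ × sin 63° = 1.30×10⁻⁴ s⁻¹
Wind speed in SI: 91.4 knots = 47.0 m/s
Geostrophic balance rearranged: |∂P/∂n| = f ρ V_g
|∂P/∂n| = 1.30×10⁻⁴ × 0.878 × 47.0 = 5.36×10⁻³ Pa/m
Isobar spacing: Δn = ΔP/|∂P/∂n| = 200 Pa / 5.36×10⁻³ Pa/m = 37292 m ≈ 37 km

37 km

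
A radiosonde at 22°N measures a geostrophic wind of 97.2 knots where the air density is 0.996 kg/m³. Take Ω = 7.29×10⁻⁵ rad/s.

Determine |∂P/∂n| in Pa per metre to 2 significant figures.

Coriolis parameter at 22°N:
f = 2Ω sin φ = 2 × 7.29×10⁻⁵ × sin 22° = 5.46×10⁻⁵ s⁻¹
Wind speed in SI: 97.2 knots = 50.0 m/s
Geostrophic balance rearranged: |∂P/∂n| = f ρ V_g
|∂P/∂n| = 5.46×10⁻⁵ × 0.996 × 50.0 = 2.72×10⁻³ Pa/m

2.7×10⁻³ Pa/m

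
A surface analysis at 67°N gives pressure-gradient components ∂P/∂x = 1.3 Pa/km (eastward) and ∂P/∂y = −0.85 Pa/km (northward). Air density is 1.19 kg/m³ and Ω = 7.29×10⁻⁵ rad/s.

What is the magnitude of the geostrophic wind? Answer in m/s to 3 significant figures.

9.73 m/s

Coriolis parameter at 67°N:
f = 2Ω sin φ = 2 × 7.29×10⁻⁵ × sin 67° = 1.34×10⁻⁴ s⁻¹
Component geostrophic relations (x east, y north):
u_g = −(1/(fρ)) ∂P/∂y,  v_g = (1/(fρ)) ∂P/∂x
u_g = −(−0.85×10⁻³)/(1.34×10⁻⁴ × 1.19) = 5.32 m/s;  v_g = (1.3×10⁻³)/(1.34×10⁻⁴ × 1.19) = 8.14 m/s
|V_g| = √(u_g² + v_g²) = 9.73 m/s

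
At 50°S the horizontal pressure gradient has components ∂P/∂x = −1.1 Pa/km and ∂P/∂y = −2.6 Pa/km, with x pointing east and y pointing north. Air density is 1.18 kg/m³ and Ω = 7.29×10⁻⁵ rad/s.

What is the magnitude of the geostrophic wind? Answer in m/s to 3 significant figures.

Coriolis parameter at 50°S:
f = 2Ω sin φ = 2 × 7.29×10⁻⁵ × sin 50° = 1.12×10⁻⁴ s⁻¹
In the Southern Hemisphere f is negative: f = −1.12×10⁻⁴ s⁻¹.
Component geostrophic relations (x east, y north):
u_g = −(1/(fρ)) ∂P/∂y,  v_g = (1/(fρ)) ∂P/∂x
u_g = −(−2.6×10⁻³)/(−1.12×10⁻⁴ × 1.18) = −19.7 m/s;  v_g = (−1.1×10⁻³)/(−1.12×10⁻⁴ × 1.18) = 8.35 m/s
|V_g| = √(u_g² + v_g²) = 21.4 m/s

21.4 m/s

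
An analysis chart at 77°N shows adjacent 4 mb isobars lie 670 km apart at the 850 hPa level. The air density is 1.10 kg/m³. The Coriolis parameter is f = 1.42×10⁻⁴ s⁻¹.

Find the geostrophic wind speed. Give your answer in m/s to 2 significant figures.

3.8 m/s

Pressure gradient: |∂P/∂n| = 400 Pa / 670000 m = 5.97×10⁻⁴ Pa/m
Geostrophic balance (pressure-gradient force = Coriolis force):
V_g = (1/(fρ)) |∂P/∂n| = 5.97×10⁻⁴ / (1.42×10⁻⁴ × 1.10) = 3.82 m/s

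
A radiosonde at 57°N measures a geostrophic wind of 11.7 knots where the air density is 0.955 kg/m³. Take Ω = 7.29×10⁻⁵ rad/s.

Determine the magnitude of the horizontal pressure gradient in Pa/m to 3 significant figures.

7.03×10⁻⁴ Pa/m

Coriolis parameter at 57°N:
f = 2Ω sin φ = 2 × 7.29×10⁻⁵ × sin 57° = 1.22×10⁻⁴ s⁻¹
Wind speed in SI: 11.7 knots = 6.02 m/s
Geostrophic balance rearranged: |∂P/∂n| = f ρ V_g
|∂P/∂n| = 1.22×10⁻⁴ × 0.955 × 6.02 = 7.03×10⁻⁴ Pa/m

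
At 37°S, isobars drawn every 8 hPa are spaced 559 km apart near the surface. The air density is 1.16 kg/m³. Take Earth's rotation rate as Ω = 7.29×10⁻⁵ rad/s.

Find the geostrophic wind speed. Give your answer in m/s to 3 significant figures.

Coriolis parameter at 37°S:
f = 2Ω sin φ = 2 × 7.29×10⁻⁵ × sin 37° = 8.77×10⁻⁵ s⁻¹
Pressure gradient: |∂P/∂n| = 800 Pa / 559000 m = 1.43×10⁻³ Pa/m
Geostrophic balance (pressure-gradient force = Coriolis force):
V_g = (1/(fρ)) |∂P/∂n| = 1.43×10⁻³ / (8.77×10⁻⁵ × 1.16) = 14.1 m/s

14.1 m/s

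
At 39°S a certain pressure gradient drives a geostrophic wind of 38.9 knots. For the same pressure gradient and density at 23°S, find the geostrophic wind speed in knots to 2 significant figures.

With the same pressure gradient and density, V_g ∝ 1/f ∝ 1/sin φ.
V₂ = V₁ · sin φ₁ / sin φ₂ = 38.9 × sin 39° / sin 23°
V₂ = 38.9 × 0.6293/0.3907 = 63 knots

63 knots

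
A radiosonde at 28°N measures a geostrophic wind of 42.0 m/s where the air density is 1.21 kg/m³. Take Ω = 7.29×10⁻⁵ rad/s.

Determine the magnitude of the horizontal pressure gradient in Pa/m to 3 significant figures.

3.48×10⁻³ Pa/m

Coriolis parameter at 28°N:
f = 2Ω sin φ = 2 × 7.29×10⁻⁵ × sin 28° = 6.84×10⁻⁵ s⁻¹
Geostrophic balance rearranged: |∂P/∂n| = f ρ V_g
|∂P/∂n| = 6.84×10⁻⁵ × 1.21 × 42.0 = 3.48×10⁻³ Pa/m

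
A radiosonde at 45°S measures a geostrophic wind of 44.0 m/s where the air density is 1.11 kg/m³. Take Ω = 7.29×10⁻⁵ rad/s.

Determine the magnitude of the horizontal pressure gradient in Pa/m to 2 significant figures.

Coriolis parameter at 45°S:
f = 2Ω sin φ = 2 × 7.29×10⁻⁵ × sin 45° = 1.03×10⁻⁴ s⁻¹
Geostrophic balance rearranged: |∂P/∂n| = f ρ V_g
|∂P/∂n| = 1.03×10⁻⁴ × 1.11 × 44.0 = 5.04×10⁻³ Pa/m

5.0×10⁻³ Pa/m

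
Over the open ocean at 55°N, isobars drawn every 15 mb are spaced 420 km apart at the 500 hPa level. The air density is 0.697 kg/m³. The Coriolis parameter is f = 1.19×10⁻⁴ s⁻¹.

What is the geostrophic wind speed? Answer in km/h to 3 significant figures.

Pressure gradient: |∂P/∂n| = 1500 Pa / 420000 m = 3.57×10⁻³ Pa/m
Geostrophic balance (pressure-gradient force = Coriolis force):
V_g = (1/(fρ)) |∂P/∂n| = 3.57×10⁻³ / (1.19×10⁻⁴ × 0.697) = 43.1 m/s
Converting: 43.1 m/s × 3.6 = 155 km/h

155 km/h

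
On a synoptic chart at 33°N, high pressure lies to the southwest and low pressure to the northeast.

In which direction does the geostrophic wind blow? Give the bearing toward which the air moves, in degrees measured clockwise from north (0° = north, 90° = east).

135°

The pressure-gradient force points toward the northeast (bearing 045°).
Geostrophic balance: in the Northern Hemisphere the Coriolis force deflects motion to the right, so the geostrophic wind blows 90° to the right of the pressure-gradient force (low pressure on the left).
Rotating 045° by 90° clockwise gives 135° — the wind blows toward the southeast.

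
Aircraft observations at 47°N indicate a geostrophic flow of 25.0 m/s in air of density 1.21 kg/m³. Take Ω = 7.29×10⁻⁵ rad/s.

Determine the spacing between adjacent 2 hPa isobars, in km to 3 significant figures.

62.0 km

Coriolis parameter at 47°N:
f = 2Ω sin φ = 2 × 7.29×10⁻⁵ × sin 47° = 1.07×10⁻⁴ s⁻¹
Geostrophic balance rearranged: |∂P/∂n| = f ρ V_g
|∂P/∂n| = 1.07×10⁻⁴ × 1.21 × 25.0 = 3.23×10⁻³ Pa/m
Isobar spacing: Δn = ΔP/|∂P/∂n| = 200 Pa / 3.23×10⁻³ Pa/m = 62004 m ≈ 62.0 km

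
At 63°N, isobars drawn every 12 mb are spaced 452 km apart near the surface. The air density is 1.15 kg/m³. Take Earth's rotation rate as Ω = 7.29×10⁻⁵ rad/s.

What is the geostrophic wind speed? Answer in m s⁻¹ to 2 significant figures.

Coriolis parameter at 63°N:
f = 2Ω sin φ = 2 × 7.29×10⁻⁵ × sin 63° = 1.30×10⁻⁴ s⁻¹
Pressure gradient: |∂P/∂n| = 1200 Pa / 452000 m = 2.65×10⁻³ Pa/m
Geostrophic balance (pressure-gradient force = Coriolis force):
V_g = (1/(fρ)) |∂P/∂n| = 2.65×10⁻³ / (1.30×10⁻⁴ × 1.15) = 17.8 m/s

18 m s⁻¹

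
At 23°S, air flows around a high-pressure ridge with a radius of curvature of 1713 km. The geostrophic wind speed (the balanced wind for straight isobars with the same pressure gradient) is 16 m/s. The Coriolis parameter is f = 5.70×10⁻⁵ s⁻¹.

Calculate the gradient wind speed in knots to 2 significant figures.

39 knots

Around a high, pressure-gradient force acts outward with centrifugal, so Coriolis balances both:
fV = (1/ρ)|∂P/∂n| + V²/R  →  V² − fR·V + fR·V_g = 0
With fR = 5.70×10⁻⁵ × 1713×10³ m = 97.6 m/s:
V = [fR − √((fR)² − 4 fR V_g)]/2 = [97.6 − √(97.6² − 4×97.6×16)]/2 = 20.2 m/s
Supergeostrophic (V > V_g = 16 m/s), as expected around a high.
Converting: 20.2 m/s × 1.944 = 39 knots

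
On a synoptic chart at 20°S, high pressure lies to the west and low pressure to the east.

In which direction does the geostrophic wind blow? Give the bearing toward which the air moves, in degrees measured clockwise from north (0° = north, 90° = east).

The pressure-gradient force points toward the east (bearing 090°).
Geostrophic balance: in the Southern Hemisphere the Coriolis force deflects motion to the left, so the geostrophic wind blows 90° to the left of the pressure-gradient force (low pressure on the right).
Rotating 090° by 90° counterclockwise gives 000° — the wind blows toward the north.

000°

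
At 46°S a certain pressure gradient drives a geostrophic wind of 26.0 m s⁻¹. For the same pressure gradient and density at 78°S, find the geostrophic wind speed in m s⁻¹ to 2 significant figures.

19 m s⁻¹

With the same pressure gradient and density, V_g ∝ 1/f ∝ 1/sin φ.
V₂ = V₁ · sin φ₁ / sin φ₂ = 26.0 × sin 46° / sin 78°
V₂ = 26.0 × 0.7193/0.9781 = 19 m s⁻¹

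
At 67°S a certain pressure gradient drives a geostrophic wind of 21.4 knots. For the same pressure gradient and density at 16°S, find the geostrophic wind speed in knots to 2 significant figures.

With the same pressure gradient and density, V_g ∝ 1/f ∝ 1/sin φ.
V₂ = V₁ · sin φ₁ / sin φ₂ = 21.4 × sin 67° / sin 16°
V₂ = 21.4 × 0.9205/0.2756 = 71 knots

71 knots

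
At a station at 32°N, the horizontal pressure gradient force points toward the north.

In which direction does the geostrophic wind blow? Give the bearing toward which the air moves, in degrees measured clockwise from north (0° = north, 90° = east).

The pressure-gradient force points toward the north (bearing 000°).
Geostrophic balance: in the Northern Hemisphere the Coriolis force deflects motion to the right, so the geostrophic wind blows 90° to the right of the pressure-gradient force (low pressure on the left).
Rotating 000° by 90° clockwise gives 090° — the wind blows toward the east.

090°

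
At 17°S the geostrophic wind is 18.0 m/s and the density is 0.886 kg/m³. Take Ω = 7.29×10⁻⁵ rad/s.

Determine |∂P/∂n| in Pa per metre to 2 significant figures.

6.8×10⁻⁴ Pa/m

Coriolis parameter at 17°S:
f = 2Ω sin φ = 2 × 7.29×10⁻⁵ × sin 17° = 4.26×10⁻⁵ s⁻¹
Geostrophic balance rearranged: |∂P/∂n| = f ρ V_g
|∂P/∂n| = 4.26×10⁻⁵ × 0.886 × 18.0 = 6.80×10⁻⁴ Pa/m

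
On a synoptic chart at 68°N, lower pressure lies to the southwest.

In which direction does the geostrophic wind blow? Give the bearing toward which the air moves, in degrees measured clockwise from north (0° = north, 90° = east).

315°

The pressure-gradient force points toward the southwest (bearing 225°).
Geostrophic balance: in the Northern Hemisphere the Coriolis force deflects motion to the right, so the geostrophic wind blows 90° to the right of the pressure-gradient force (low pressure on the left).
Rotating 225° by 90° clockwise gives 315° — the wind blows toward the northwest.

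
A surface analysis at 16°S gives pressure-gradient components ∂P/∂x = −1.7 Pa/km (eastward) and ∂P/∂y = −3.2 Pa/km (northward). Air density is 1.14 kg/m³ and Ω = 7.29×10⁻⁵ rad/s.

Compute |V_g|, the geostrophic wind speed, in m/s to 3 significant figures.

79.1 m/s

Coriolis parameter at 16°S:
f = 2Ω sin φ = 2 × 7.29×10⁻⁵ × sin 16° = 4.02×10⁻⁵ s⁻¹
In the Southern Hemisphere f is negative: f = −4.02×10⁻⁵ s⁻¹.
Component geostrophic relations (x east, y north):
u_g = −(1/(fρ)) ∂P/∂y,  v_g = (1/(fρ)) ∂P/∂x
u_g = −(−3.2×10⁻³)/(−4.02×10⁻⁵ × 1.14) = −69.8 m/s;  v_g = (−1.7×10⁻³)/(−4.02×10⁻⁵ × 1.14) = 37.1 m/s
|V_g| = √(u_g² + v_g²) = 79.1 m/s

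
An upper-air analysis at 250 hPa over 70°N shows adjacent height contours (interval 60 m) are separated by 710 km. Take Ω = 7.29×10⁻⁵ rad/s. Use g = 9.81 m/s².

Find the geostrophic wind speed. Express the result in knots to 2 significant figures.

Coriolis parameter at 70°N:
f = 2Ω sin φ = 2 × 7.29×10⁻⁵ × sin 70° = 1.37×10⁻⁴ s⁻¹
Height gradient: |∂Z/∂n| = 60 m / 710000 m = 8.45×10⁻⁵
On a pressure surface, geostrophic balance gives V_g = (g/f)|∂Z/∂n|:
V_g = 9.81 × 8.45×10⁻⁵ / 1.37×10⁻⁴ = 6.05 m/s
Converting: 6.05 m/s × 1.944 = 12 knots

12 knots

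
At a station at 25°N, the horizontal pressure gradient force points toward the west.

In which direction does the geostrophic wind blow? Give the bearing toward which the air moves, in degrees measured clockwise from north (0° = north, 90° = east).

000°

The pressure-gradient force points toward the west (bearing 270°).
Geostrophic balance: in the Northern Hemisphere the Coriolis force deflects motion to the right, so the geostrophic wind blows 90° to the right of the pressure-gradient force (low pressure on the left).
Rotating 270° by 90° clockwise gives 000° — the wind blows toward the north.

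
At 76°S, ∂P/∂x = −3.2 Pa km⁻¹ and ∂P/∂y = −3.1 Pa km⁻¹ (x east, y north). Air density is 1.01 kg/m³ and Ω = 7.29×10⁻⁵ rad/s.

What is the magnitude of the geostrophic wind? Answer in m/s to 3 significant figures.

Coriolis parameter at 76°S:
f = 2Ω sin φ = 2 × 7.29×10⁻⁵ × sin 76° = 1.41×10⁻⁴ s⁻¹
In the Southern Hemisphere f is negative: f = −1.41×10⁻⁴ s⁻¹.
Component geostrophic relations (x east, y north):
u_g = −(1/(fρ)) ∂P/∂y,  v_g = (1/(fρ)) ∂P/∂x
u_g = −(−3.1×10⁻³)/(−1.41×10⁻⁴ × 1.01) = −21.7 m/s;  v_g = (−3.2×10⁻³)/(−1.41×10⁻⁴ × 1.01) = 22.4 m/s
|V_g| = √(u_g² + v_g²) = 31.2 m/s

31.2 m/s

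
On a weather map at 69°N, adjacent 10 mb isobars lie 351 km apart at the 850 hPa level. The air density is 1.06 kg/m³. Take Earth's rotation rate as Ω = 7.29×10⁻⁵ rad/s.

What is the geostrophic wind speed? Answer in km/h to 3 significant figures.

Coriolis parameter at 69°N:
f = 2Ω sin φ = 2 × 7.29×10⁻⁵ × sin 69° = 1.36×10⁻⁴ s⁻¹
Pressure gradient: |∂P/∂n| = 1000 Pa / 351000 m = 2.85×10⁻³ Pa/m
Geostrophic balance (pressure-gradient force = Coriolis force):
V_g = (1/(fρ)) |∂P/∂n| = 2.85×10⁻³ / (1.36×10⁻⁴ × 1.06) = 19.7 m/s
Converting: 19.7 m/s × 3.6 = 71.1 km/h

71.1 km/h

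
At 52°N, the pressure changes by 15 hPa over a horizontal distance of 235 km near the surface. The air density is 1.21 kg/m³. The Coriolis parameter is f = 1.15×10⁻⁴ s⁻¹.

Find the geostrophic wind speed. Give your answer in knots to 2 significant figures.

Pressure gradient: |∂P/∂n| = 1500 Pa / 235000 m = 6.38×10⁻³ Pa/m
Geostrophic balance (pressure-gradient force = Coriolis force):
V_g = (1/(fρ)) |∂P/∂n| = 6.38×10⁻³ / (1.15×10⁻⁴ × 1.21) = 45.9 m/s
Converting: 45.9 m/s × 1.944 = 89 knots

89 knots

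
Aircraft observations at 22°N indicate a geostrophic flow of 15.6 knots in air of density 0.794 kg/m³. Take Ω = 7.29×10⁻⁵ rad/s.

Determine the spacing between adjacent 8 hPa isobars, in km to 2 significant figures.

Coriolis parameter at 22°N:
f = 2Ω sin φ = 2 × 7.29×10⁻⁵ × sin 22° = 5.46×10⁻⁵ s⁻¹
Wind speed in SI: 15.6 knots = 8.03 m/s
Geostrophic balance rearranged: |∂P/∂n| = f ρ V_g
|∂P/∂n| = 5.46×10⁻⁵ × 0.794 × 8.03 = 3.48×10⁻⁴ Pa/m
Isobar spacing: Δn = ΔP/|∂P/∂n| = 800 Pa / 3.48×10⁻⁴ Pa/m = 2298655 m ≈ 2300 km

2300 km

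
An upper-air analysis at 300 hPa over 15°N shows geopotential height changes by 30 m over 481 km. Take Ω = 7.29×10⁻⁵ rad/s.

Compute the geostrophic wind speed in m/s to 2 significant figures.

Coriolis parameter at 15°N:
f = 2Ω sin φ = 2 × 7.29×10⁻⁵ × sin 15° = 3.77×10⁻⁵ s⁻¹
Height gradient: |∂Z/∂n| = 30 m / 481000 m = 6.24×10⁻⁵
On a pressure surface, geostrophic balance gives V_g = (g/f)|∂Z/∂n|:
V_g = 9.81 × 6.24×10⁻⁵ / 3.77×10⁻⁵ = 16.2 m/s

16 m/s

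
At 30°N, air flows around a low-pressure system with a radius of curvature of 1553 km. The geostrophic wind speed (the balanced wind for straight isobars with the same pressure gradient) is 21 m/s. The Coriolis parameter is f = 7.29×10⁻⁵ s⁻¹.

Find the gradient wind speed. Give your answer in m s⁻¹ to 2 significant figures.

18 m s⁻¹

Around a low, centrifugal force acts outward with Coriolis, so pressure-gradient force balances both:
(1/ρ)|∂P/∂n| = fV + V²/R  →  V² + fR·V − fR·V_g = 0
With fR = 7.29×10⁻⁵ × 1553×10³ m = 113 m/s:
V = [−fR + √((fR)² + 4 fR V_g)]/2 = [−113 + √(113² + 4×113×21)]/2 = 18.1 m/s
Subgeostrophic (V < V_g = 21 m/s), as expected around a low.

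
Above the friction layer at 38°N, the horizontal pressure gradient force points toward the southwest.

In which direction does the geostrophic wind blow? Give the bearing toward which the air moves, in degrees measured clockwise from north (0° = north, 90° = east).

315°

The pressure-gradient force points toward the southwest (bearing 225°).
Geostrophic balance: in the Northern Hemisphere the Coriolis force deflects motion to the right, so the geostrophic wind blows 90° to the right of the pressure-gradient force (low pressure on the left).
Rotating 225° by 90° clockwise gives 315° — the wind blows toward the northwest.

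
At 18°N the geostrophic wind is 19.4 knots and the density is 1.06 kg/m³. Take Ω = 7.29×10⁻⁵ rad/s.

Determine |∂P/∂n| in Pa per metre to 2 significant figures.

Coriolis parameter at 18°N:
f = 2Ω sin φ = 2 × 7.29×10⁻⁵ × sin 18° = 4.51×10⁻⁵ s⁻¹
Wind speed in SI: 19.4 knots = 9.98 m/s
Geostrophic balance rearranged: |∂P/∂n| = f ρ V_g
|∂P/∂n| = 4.51×10⁻⁵ × 1.06 × 9.98 = 4.77×10⁻⁴ Pa/m

4.8×10⁻⁴ Pa/m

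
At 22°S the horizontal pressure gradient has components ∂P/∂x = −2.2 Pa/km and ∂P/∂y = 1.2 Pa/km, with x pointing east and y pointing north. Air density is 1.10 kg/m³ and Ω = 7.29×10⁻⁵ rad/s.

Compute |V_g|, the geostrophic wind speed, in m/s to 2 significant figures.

Coriolis parameter at 22°S:
f = 2Ω sin φ = 2 × 7.29×10⁻⁵ × sin 22° = 5.46×10⁻⁵ s⁻¹
In the Southern Hemisphere f is negative: f = −5.46×10⁻⁵ s⁻¹.
Component geostrophic relations (x east, y north):
u_g = −(1/(fρ)) ∂P/∂y,  v_g = (1/(fρ)) ∂P/∂x
u_g = −(1.2×10⁻³)/(−5.46×10⁻⁵ × 1.10) = 20.0 m/s;  v_g = (−2.2×10⁻³)/(−5.46×10⁻⁵ × 1.10) = 36.6 m/s
|V_g| = √(u_g² + v_g²) = 41.7 m/s

42 m/s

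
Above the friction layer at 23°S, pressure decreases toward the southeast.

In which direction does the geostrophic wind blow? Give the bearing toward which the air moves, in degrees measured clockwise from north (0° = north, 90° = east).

The pressure-gradient force points toward the southeast (bearing 135°).
Geostrophic balance: in the Southern Hemisphere the Coriolis force deflects motion to the left, so the geostrophic wind blows 90° to the left of the pressure-gradient force (low pressure on the right).
Rotating 135° by 90° counterclockwise gives 045° — the wind blows toward the northeast.

045°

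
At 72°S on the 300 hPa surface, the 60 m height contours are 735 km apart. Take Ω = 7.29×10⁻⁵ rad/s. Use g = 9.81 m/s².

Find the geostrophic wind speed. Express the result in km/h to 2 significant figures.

21 km/h

Coriolis parameter at 72°S:
f = 2Ω sin φ = 2 × 7.29×10⁻⁵ × sin 72° = 1.39×10⁻⁴ s⁻¹
Height gradient: |∂Z/∂n| = 60 m / 735000 m = 8.16×10⁻⁵
On a pressure surface, geostrophic balance gives V_g = (g/f)|∂Z/∂n|:
V_g = 9.81 × 8.16×10⁻⁵ / 1.39×10⁻⁴ = 5.78 m/s
Converting: 5.78 m/s × 3.6 = 21 km/h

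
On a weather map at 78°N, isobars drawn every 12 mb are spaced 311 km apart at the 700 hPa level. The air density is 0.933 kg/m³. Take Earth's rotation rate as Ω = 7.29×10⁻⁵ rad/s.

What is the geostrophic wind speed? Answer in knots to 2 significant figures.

56 knots

Coriolis parameter at 78°N:
f = 2Ω sin φ = 2 × 7.29×10⁻⁵ × sin 78° = 1.43×10⁻⁴ s⁻¹
Pressure gradient: |∂P/∂n| = 1200 Pa / 311000 m = 3.86×10⁻³ Pa/m
Geostrophic balance (pressure-gradient force = Coriolis force):
V_g = (1/(fρ)) |∂P/∂n| = 3.86×10⁻³ / (1.43×10⁻⁴ × 0.933) = 29.0 m/s
Converting: 29.0 m/s × 1.944 = 56 knots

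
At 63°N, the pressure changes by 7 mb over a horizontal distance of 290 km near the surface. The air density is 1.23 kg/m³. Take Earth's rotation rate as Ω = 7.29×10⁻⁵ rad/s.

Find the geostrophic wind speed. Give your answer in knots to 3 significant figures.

29.4 knots

Coriolis parameter at 63°N:
f = 2Ω sin φ = 2 × 7.29×10⁻⁵ × sin 63° = 1.30×10⁻⁴ s⁻¹
Pressure gradient: |∂P/∂n| = 700 Pa / 290000 m = 2.41×10⁻³ Pa/m
Geostrophic balance (pressure-gradient force = Coriolis force):
V_g = (1/(fρ)) |∂P/∂n| = 2.41×10⁻³ / (1.30×10⁻⁴ × 1.23) = 15.1 m/s
Converting: 15.1 m/s × 1.944 = 29.4 knots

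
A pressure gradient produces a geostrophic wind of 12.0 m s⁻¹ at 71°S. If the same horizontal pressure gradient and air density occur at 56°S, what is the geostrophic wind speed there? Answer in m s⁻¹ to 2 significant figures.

With the same pressure gradient and density, V_g ∝ 1/f ∝ 1/sin φ.
V₂ = V₁ · sin φ₁ / sin φ₂ = 12.0 × sin 71° / sin 56°
V₂ = 12.0 × 0.9455/0.8290 = 14 m s⁻¹

14 m s⁻¹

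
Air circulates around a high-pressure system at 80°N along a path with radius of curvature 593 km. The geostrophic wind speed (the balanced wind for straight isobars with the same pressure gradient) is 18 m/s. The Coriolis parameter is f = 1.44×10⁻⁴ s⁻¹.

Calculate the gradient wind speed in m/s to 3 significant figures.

25.8 m/s

Around a high, pressure-gradient force acts outward with centrifugal, so Coriolis balances both:
fV = (1/ρ)|∂P/∂n| + V²/R  →  V² − fR·V + fR·V_g = 0
With fR = 1.44×10⁻⁴ × 593×10³ m = 85.4 m/s:
V = [fR − √((fR)² − 4 fR V_g)]/2 = [85.4 − √(85.4² − 4×85.4×18)]/2 = 25.8 m/s
Supergeostrophic (V > V_g = 18 m/s), as expected around a high.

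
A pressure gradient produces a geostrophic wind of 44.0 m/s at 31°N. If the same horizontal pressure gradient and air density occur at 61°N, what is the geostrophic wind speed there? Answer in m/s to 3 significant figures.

With the same pressure gradient and density, V_g ∝ 1/f ∝ 1/sin φ.
V₂ = V₁ · sin φ₁ / sin φ₂ = 44.0 × sin 31° / sin 61°
V₂ = 44.0 × 0.5150/0.8746 = 25.9 m/s

25.9 m/s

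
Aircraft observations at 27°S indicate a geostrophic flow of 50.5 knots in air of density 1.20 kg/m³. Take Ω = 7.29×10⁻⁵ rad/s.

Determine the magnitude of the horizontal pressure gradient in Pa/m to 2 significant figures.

2.1×10⁻³ Pa/m

Coriolis parameter at 27°S:
f = 2Ω sin φ = 2 × 7.29×10⁻⁵ × sin 27° = 6.62×10⁻⁵ s⁻¹
Wind speed in SI: 50.5 knots = 26.0 m/s
Geostrophic balance rearranged: |∂P/∂n| = f ρ V_g
|∂P/∂n| = 6.62×10⁻⁵ × 1.20 × 26.0 = 2.06×10⁻³ Pa/m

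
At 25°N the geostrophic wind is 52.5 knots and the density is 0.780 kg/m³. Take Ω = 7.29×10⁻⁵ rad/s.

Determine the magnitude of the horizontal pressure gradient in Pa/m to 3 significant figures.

Coriolis parameter at 25°N:
f = 2Ω sin φ = 2 × 7.29×10⁻⁵ × sin 25° = 6.16×10⁻⁵ s⁻¹
Wind speed in SI: 52.5 knots = 27.0 m/s
Geostrophic balance rearranged: |∂P/∂n| = f ρ V_g
|∂P/∂n| = 6.16×10⁻⁵ × 0.780 × 27.0 = 1.30×10⁻³ Pa/m

1.30×10⁻³ Pa/m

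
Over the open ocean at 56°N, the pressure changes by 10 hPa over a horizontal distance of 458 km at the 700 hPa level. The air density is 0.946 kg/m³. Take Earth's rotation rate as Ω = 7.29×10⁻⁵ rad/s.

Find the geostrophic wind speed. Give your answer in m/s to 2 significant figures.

19 m/s

Coriolis parameter at 56°N:
f = 2Ω sin φ = 2 × 7.29×10⁻⁵ × sin 56° = 1.21×10⁻⁴ s⁻¹
Pressure gradient: |∂P/∂n| = 1000 Pa / 458000 m = 2.18×10⁻³ Pa/m
Geostrophic balance (pressure-gradient force = Coriolis force):
V_g = (1/(fρ)) |∂P/∂n| = 2.18×10⁻³ / (1.21×10⁻⁴ × 0.946) = 19.1 m/s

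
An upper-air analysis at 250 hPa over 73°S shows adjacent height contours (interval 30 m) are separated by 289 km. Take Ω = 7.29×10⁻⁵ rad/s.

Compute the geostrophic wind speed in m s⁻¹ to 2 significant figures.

Coriolis parameter at 73°S:
f = 2Ω sin φ = 2 × 7.29×10⁻⁵ × sin 73° = 1.39×10⁻⁴ s⁻¹
Height gradient: |∂Z/∂n| = 30 m / 289000 m = 1.04×10⁻⁴
On a pressure surface, geostrophic balance gives V_g = (g/f)|∂Z/∂n|:
V_g = 9.81 × 1.04×10⁻⁴ / 1.39×10⁻⁴ = 7.30 m/s

7.3 m s⁻¹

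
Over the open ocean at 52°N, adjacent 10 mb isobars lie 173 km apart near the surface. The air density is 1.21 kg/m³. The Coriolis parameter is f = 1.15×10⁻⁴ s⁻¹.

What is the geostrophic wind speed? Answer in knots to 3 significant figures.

Pressure gradient: |∂P/∂n| = 1000 Pa / 173000 m = 5.78×10⁻³ Pa/m
Geostrophic balance (pressure-gradient force = Coriolis force):
V_g = (1/(fρ)) |∂P/∂n| = 5.78×10⁻³ / (1.15×10⁻⁴ × 1.21) = 41.5 m/s
Converting: 41.5 m/s × 1.944 = 80.7 knots

80.7 knots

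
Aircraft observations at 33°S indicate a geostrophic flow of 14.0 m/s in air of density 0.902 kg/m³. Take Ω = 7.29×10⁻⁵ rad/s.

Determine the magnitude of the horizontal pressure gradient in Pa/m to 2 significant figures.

Coriolis parameter at 33°S:
f = 2Ω sin φ = 2 × 7.29×10⁻⁵ × sin 33° = 7.94×10⁻⁵ s⁻¹
Geostrophic balance rearranged: |∂P/∂n| = f ρ V_g
|∂P/∂n| = 7.94×10⁻⁵ × 0.902 × 14.0 = 1.00×10⁻³ Pa/m

1.0×10⁻³ Pa/m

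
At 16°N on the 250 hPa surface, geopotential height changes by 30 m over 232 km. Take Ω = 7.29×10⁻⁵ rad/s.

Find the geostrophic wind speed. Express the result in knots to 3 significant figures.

61.4 knots

Coriolis parameter at 16°N:
f = 2Ω sin φ = 2 × 7.29×10⁻⁵ × sin 16° = 4.02×10⁻⁵ s⁻¹
Height gradient: |∂Z/∂n| = 30 m / 232000 m = 1.29×10⁻⁴
On a pressure surface, geostrophic balance gives V_g = (g/f)|∂Z/∂n|:
V_g = 9.81 × 1.29×10⁻⁴ / 4.02×10⁻⁵ = 31.6 m/s
Converting: 31.6 m/s × 1.944 = 61.4 knots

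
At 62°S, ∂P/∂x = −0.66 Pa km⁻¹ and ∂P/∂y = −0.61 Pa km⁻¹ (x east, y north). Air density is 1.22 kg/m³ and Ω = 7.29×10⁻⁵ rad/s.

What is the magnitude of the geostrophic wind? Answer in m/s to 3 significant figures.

Coriolis parameter at 62°S:
f = 2Ω sin φ = 2 × 7.29×10⁻⁵ × sin 62° = 1.29×10⁻⁴ s⁻¹
In the Southern Hemisphere f is negative: f = −1.29×10⁻⁴ s⁻¹.
Component geostrophic relations (x east, y north):
u_g = −(1/(fρ)) ∂P/∂y,  v_g = (1/(fρ)) ∂P/∂x
u_g = −(−0.61×10⁻³)/(−1.29×10⁻⁴ × 1.22) = −3.88 m/s;  v_g = (−0.66×10⁻³)/(−1.29×10⁻⁴ × 1.22) = 4.20 m/s
|V_g| = √(u_g² + v_g²) = 5.72 m/s

5.72 m/s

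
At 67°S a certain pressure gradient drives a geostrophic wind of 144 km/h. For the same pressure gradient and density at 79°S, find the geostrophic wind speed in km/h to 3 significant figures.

With the same pressure gradient and density, V_g ∝ 1/f ∝ 1/sin φ.
V₂ = V₁ · sin φ₁ / sin φ₂ = 144 × sin 67° / sin 79°
V₂ = 144 × 0.9205/0.9816 = 135 km/h

135 km/h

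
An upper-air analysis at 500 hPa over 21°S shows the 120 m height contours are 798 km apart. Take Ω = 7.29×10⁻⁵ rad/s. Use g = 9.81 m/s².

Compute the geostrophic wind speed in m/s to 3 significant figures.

28.2 m/s

Coriolis parameter at 21°S:
f = 2Ω sin φ = 2 × 7.29×10⁻⁵ × sin 21° = 5.23×10⁻⁵ s⁻¹
Height gradient: |∂Z/∂n| = 120 m / 798000 m = 1.50×10⁻⁴
On a pressure surface, geostrophic balance gives V_g = (g/f)|∂Z/∂n|:
V_g = 9.81 × 1.50×10⁻⁴ / 5.23×10⁻⁵ = 28.2 m/s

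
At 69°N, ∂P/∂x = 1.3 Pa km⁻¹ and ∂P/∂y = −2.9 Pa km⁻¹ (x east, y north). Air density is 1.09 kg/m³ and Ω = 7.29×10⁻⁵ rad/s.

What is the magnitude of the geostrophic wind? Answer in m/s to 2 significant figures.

21 m/s

Coriolis parameter at 69°N:
f = 2Ω sin φ = 2 × 7.29×10⁻⁵ × sin 69° = 1.36×10⁻⁴ s⁻¹
Component geostrophic relations (x east, y north):
u_g = −(1/(fρ)) ∂P/∂y,  v_g = (1/(fρ)) ∂P/∂x
u_g = −(−2.9×10⁻³)/(1.36×10⁻⁴ × 1.09) = 19.5 m/s;  v_g = (1.3×10⁻³)/(1.36×10⁻⁴ × 1.09) = 8.76 m/s
|V_g| = √(u_g² + v_g²) = 21.4 m/s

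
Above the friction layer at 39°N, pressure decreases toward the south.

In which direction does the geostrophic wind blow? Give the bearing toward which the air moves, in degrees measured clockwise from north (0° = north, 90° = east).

The pressure-gradient force points toward the south (bearing 180°).
Geostrophic balance: in the Northern Hemisphere the Coriolis force deflects motion to the right, so the geostrophic wind blows 90° to the right of the pressure-gradient force (low pressure on the left).
Rotating 180° by 90° clockwise gives 270° — the wind blows toward the west.

270°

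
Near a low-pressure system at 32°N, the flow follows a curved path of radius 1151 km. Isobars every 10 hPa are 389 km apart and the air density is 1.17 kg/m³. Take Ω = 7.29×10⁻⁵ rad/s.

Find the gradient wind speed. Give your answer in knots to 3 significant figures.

44.1 knots

Coriolis parameter at 32°N:
f = 2Ω sin φ = 2 × 7.29×10⁻⁵ × sin 32° = 7.73×10⁻⁵ s⁻¹
Pressure gradient: |∂P/∂n| = 1000 Pa / 389000 m = 2.57×10⁻³ Pa/m
Geostrophic speed: V_g = |∂P/∂n|/(fρ) = 2.57×10⁻³/(7.73×10⁻⁵ × 1.17) = 28.4 m/s
Around a low, centrifugal force acts outward with Coriolis, so pressure-gradient force balances both:
(1/ρ)|∂P/∂n| = fV + V²/R  →  V² + fR·V − fR·V_g = 0
With fR = 7.73×10⁻⁵ × 1151×10³ m = 88.9 m/s:
V = [−fR + √((fR)² + 4 fR V_g)]/2 = [−88.9 + √(88.9² + 4×88.9×28.4)]/2 = 22.7 m/s
Subgeostrophic (V < V_g = 28.4 m/s), as expected around a low.
Converting: 22.7 m/s × 1.944 = 44.1 knots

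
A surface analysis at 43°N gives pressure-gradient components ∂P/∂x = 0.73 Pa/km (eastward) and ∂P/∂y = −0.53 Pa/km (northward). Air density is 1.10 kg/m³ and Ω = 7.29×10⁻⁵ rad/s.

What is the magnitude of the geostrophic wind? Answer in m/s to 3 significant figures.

Coriolis parameter at 43°N:
f = 2Ω sin φ = 2 × 7.29×10⁻⁵ × sin 43° = 9.94×10⁻⁵ s⁻¹
Component geostrophic relations (x east, y north):
u_g = −(1/(fρ)) ∂P/∂y,  v_g = (1/(fρ)) ∂P/∂x
u_g = −(−0.53×10⁻³)/(9.94×10⁻⁵ × 1.10) = 4.85 m/s;  v_g = (0.73×10⁻³)/(9.94×10⁻⁵ × 1.10) = 6.67 m/s
|V_g| = √(u_g² + v_g²) = 8.25 m/s

8.25 m/s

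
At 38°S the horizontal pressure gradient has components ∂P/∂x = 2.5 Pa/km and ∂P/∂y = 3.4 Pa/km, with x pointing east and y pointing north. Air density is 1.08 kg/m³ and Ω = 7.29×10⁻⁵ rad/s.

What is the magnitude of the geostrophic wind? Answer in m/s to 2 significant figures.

44 m/s

Coriolis parameter at 38°S:
f = 2Ω sin φ = 2 × 7.29×10⁻⁵ × sin 38° = 8.98×10⁻⁵ s⁻¹
In the Southern Hemisphere f is negative: f = −8.98×10⁻⁵ s⁻¹.
Component geostrophic relations (x east, y north):
u_g = −(1/(fρ)) ∂P/∂y,  v_g = (1/(fρ)) ∂P/∂x
u_g = −(3.4×10⁻³)/(−8.98×10⁻⁵ × 1.08) = 35.1 m/s;  v_g = (2.5×10⁻³)/(−8.98×10⁻⁵ × 1.08) = −25.8 m/s
|V_g| = √(u_g² + v_g²) = 43.5 m/s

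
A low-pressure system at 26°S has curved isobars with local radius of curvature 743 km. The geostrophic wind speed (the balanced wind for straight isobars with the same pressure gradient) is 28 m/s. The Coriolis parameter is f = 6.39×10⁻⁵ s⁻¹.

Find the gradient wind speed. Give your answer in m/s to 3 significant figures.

Around a low, centrifugal force acts outward with Coriolis, so pressure-gradient force balances both:
(1/ρ)|∂P/∂n| = fV + V²/R  →  V² + fR·V − fR·V_g = 0
With fR = 6.39×10⁻⁵ × 743×10³ m = 47.5 m/s:
V = [−fR + √((fR)² + 4 fR V_g)]/2 = [−47.5 + √(47.5² + 4×47.5×28)]/2 = 19.8 m/s
Subgeostrophic (V < V_g = 28 m/s), as expected around a low.

19.8 m/s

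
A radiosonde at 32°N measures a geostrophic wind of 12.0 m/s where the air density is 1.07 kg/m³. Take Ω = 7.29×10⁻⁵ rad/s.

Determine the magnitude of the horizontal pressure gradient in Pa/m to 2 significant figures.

9.9×10⁻⁴ Pa/m

Coriolis parameter at 32°N:
f = 2Ω sin φ = 2 × 7.29×10⁻⁵ × sin 32° = 7.73×10⁻⁵ s⁻¹
Geostrophic balance rearranged: |∂P/∂n| = f ρ V_g
|∂P/∂n| = 7.73×10⁻⁵ × 1.07 × 12.0 = 9.92×10⁻⁴ Pa/m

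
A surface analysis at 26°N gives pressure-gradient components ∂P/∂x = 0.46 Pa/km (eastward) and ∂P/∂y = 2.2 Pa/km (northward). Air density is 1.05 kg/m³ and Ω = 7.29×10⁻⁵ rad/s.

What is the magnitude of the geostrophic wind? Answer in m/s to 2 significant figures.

Coriolis parameter at 26°N:
f = 2Ω sin φ = 2 × 7.29×10⁻⁵ × sin 26° = 6.39×10⁻⁵ s⁻¹
Component geostrophic relations (x east, y north):
u_g = −(1/(fρ)) ∂P/∂y,  v_g = (1/(fρ)) ∂P/∂x
u_g = −(2.2×10⁻³)/(6.39×10⁻⁵ × 1.05) = −32.8 m/s;  v_g = (0.46×10⁻³)/(6.39×10⁻⁵ × 1.05) = 6.85 m/s
|V_g| = √(u_g² + v_g²) = 33.5 m/s

33 m/s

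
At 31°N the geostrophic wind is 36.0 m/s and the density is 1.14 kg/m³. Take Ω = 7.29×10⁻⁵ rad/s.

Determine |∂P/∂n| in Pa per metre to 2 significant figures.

Coriolis parameter at 31°N:
f = 2Ω sin φ = 2 × 7.29×10⁻⁵ × sin 31° = 7.51×10⁻⁵ s⁻¹
Geostrophic balance rearranged: |∂P/∂n| = f ρ V_g
|∂P/∂n| = 7.51×10⁻⁵ × 1.14 × 36.0 = 3.08×10⁻³ Pa/m

3.1×10⁻³ Pa/m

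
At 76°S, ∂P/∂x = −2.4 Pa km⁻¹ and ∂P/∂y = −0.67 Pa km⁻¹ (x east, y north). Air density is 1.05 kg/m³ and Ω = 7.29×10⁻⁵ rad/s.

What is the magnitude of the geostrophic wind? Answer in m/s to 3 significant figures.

16.8 m/s

Coriolis parameter at 76°S:
f = 2Ω sin φ = 2 × 7.29×10⁻⁵ × sin 76° = 1.41×10⁻⁴ s⁻¹
In the Southern Hemisphere f is negative: f = −1.41×10⁻⁴ s⁻¹.
Component geostrophic relations (x east, y north):
u_g = −(1/(fρ)) ∂P/∂y,  v_g = (1/(fρ)) ∂P/∂x
u_g = −(−0.67×10⁻³)/(−1.41×10⁻⁴ × 1.05) = −4.51 m/s;  v_g = (−2.4×10⁻³)/(−1.41×10⁻⁴ × 1.05) = 16.2 m/s
|V_g| = √(u_g² + v_g²) = 16.8 m/s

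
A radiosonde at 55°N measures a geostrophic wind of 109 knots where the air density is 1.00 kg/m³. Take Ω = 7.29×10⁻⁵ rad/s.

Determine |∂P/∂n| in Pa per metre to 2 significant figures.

Coriolis parameter at 55°N:
f = 2Ω sin φ = 2 × 7.29×10⁻⁵ × sin 55° = 1.19×10⁻⁴ s⁻¹
Wind speed in SI: 109 knots = 56.1 m/s
Geostrophic balance rearranged: |∂P/∂n| = f ρ V_g
|∂P/∂n| = 1.19×10⁻⁴ × 1.00 × 56.1 = 6.70×10⁻³ Pa/m

6.7×10⁻³ Pa/m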